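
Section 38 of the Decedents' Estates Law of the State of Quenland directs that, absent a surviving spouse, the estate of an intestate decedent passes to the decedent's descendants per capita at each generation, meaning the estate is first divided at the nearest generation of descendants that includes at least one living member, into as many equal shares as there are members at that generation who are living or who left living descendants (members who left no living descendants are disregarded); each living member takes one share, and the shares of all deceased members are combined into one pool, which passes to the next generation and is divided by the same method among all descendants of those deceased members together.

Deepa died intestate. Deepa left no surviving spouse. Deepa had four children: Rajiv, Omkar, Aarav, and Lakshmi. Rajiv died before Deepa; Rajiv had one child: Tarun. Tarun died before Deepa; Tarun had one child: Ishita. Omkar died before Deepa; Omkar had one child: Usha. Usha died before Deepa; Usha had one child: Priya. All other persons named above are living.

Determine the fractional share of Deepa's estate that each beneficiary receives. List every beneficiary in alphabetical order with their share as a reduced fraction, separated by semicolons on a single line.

Aarav 1/4; Ishita 1/4; Lakshmi 1/4; Priya 1/4

There is no surviving spouse, so the entire estate passes to Deepa's descendants per capita at each generation.
At generation 1 (Rajiv, Omkar, Aarav, Lakshmi) there are 4 shares of (1)/4 = 1/4 each.
Living: Aarav and Lakshmi — each takes 1/4.
Deceased: Rajiv and Omkar. Their combined 1/2 is pooled and carried to generation 2.
At generation 2 (Tarun, Usha) there are 2 shares of (1/2)/2 = 1/4 each.
Deceased: Tarun and Usha. Their combined 1/2 is pooled and carried to generation 3.
At generation 3 (Ishita, Priya) there are 2 shares of (1/2)/2 = 1/4 each.
Living: Ishita and Priya — each takes 1/4.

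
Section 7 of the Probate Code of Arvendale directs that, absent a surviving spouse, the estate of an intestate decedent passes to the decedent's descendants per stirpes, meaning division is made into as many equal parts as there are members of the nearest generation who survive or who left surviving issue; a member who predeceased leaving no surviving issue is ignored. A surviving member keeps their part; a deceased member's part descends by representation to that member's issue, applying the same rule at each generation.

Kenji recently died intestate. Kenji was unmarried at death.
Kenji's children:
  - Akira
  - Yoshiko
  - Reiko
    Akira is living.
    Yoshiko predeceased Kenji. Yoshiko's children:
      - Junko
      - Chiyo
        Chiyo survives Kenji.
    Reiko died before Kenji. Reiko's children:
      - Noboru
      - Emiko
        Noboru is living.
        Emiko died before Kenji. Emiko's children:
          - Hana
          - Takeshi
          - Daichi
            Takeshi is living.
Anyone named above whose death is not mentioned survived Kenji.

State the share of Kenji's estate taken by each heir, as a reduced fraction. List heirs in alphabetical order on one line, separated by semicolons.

Akira 1/3; Chiyo 1/6; Daichi 1/18; Hana 1/18; Junko 1/6; Noboru 1/6; Takeshi 1/18

There is no surviving spouse, so the entire estate passes to Kenji's descendants per stirpes.
The estate is divided into 3 equal shares of 1/3 among Akira, Yoshiko, Reiko.
Akira is living and takes 1/3.
Yoshiko predeceased; the 1/3 allotted to Yoshiko's branch passes to Yoshiko's issue by representation.
The 1/3 is divided into 2 equal shares of 1/6 among Junko, Chiyo.
Junko is living and takes 1/6.
Chiyo is living and takes 1/6.
Reiko predeceased; the 1/3 allotted to Reiko's branch passes to Reiko's issue by representation.
The 1/3 is divided into 2 equal shares of 1/6 among Noboru, Emiko.
Noboru is living and takes 1/6.
Emiko predeceased; the 1/6 allotted to Emiko's branch passes to Emiko's issue by representation.
The 1/6 is divided into 3 equal shares of 1/18 among Hana, Takeshi, Daichi.
Hana is living and takes 1/18.
Takeshi is living and takes 1/18.
Daichi is living and takes 1/18.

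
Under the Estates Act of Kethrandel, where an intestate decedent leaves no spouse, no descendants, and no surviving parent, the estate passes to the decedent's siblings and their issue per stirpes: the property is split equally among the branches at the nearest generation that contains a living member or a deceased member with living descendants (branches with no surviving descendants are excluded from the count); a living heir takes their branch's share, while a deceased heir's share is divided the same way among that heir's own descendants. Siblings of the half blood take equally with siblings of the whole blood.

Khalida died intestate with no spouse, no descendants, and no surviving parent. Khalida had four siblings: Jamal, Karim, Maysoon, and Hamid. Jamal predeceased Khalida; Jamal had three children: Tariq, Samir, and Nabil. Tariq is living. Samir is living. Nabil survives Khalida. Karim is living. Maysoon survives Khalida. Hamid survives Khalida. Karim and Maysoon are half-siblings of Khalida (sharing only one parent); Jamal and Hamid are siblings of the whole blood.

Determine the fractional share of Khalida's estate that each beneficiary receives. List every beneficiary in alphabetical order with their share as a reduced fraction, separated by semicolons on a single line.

No spouse, descendants, or parent survives, so the estate passes to Khalida's siblings per stirpes.
Half-blood and whole-blood siblings take equally under the stated rule.
The estate is divided into 4 equal shares of 1/4 among Jamal, Karim, Maysoon, Hamid.
Jamal predeceased; the 1/4 allotted to Jamal's branch passes to Jamal's issue by representation.
The 1/4 is divided into 3 equal shares of 1/12 among Tariq, Samir, Nabil.
Tariq is living and takes 1/12.
Samir is living and takes 1/12.
Nabil is living and takes 1/12.
Karim is living and takes 1/4.
Maysoon is living and takes 1/4.
Hamid is living and takes 1/4.

Hamid 1/4; Karim 1/4; Maysoon 1/4; Nabil 1/12; Samir 1/12; Tariq 1/12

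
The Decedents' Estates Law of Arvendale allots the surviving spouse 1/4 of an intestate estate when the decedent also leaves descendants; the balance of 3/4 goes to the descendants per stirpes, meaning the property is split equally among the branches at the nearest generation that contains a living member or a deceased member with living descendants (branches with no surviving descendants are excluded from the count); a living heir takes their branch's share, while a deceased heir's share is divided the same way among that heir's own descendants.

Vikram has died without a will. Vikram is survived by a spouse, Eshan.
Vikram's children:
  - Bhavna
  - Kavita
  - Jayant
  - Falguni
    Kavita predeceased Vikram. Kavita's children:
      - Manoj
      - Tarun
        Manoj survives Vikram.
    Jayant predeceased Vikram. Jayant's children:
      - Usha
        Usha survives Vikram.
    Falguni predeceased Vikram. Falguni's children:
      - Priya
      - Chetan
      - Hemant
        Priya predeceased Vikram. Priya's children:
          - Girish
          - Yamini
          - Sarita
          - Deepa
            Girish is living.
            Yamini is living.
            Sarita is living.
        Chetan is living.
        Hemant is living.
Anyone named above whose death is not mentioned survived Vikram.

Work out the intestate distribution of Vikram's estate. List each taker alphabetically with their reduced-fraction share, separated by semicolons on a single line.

Eshan, as surviving spouse, takes 1/4.
The remaining 3/4 passes to Vikram's descendants per stirpes.
The 3/4 is divided into 4 equal shares of 3/16 among Bhavna, Kavita, Jayant, Falguni.
Bhavna is living and takes 3/16.
Kavita predeceased; the 3/16 allotted to Kavita's branch passes to Kavita's issue by representation.
The 3/16 is divided into 2 equal shares of 3/32 among Manoj, Tarun.
Manoj is living and takes 3/32.
Tarun is living and takes 3/32.
Jayant predeceased; the 3/16 allotted to Jayant's branch passes to Jayant's issue by representation.
Usha is the sole taker at this level and receives the full 3/16.
Falguni predeceased; the 3/16 allotted to Falguni's branch passes to Falguni's issue by representation.
The 3/16 is divided into 3 equal shares of 1/16 among Priya, Chetan, Hemant.
Priya predeceased; the 1/16 allotted to Priya's branch passes to Priya's issue by representation.
The 1/16 is divided into 4 equal shares of 1/64 among Girish, Yamini, Sarita, Deepa.
Girish is living and takes 1/64.
Yamini is living and takes 1/64.
Sarita is living and takes 1/64.
Deepa is living and takes 1/64.
Chetan is living and takes 1/16.
Hemant is living and takes 1/16.

Bhavna 3/16; Chetan 1/16; Deepa 1/64; Eshan 1/4; Girish 1/64; Hemant 1/16; Manoj 3/32; Sarita 1/64; Tarun 3/32; Usha 3/16; Yamini 1/64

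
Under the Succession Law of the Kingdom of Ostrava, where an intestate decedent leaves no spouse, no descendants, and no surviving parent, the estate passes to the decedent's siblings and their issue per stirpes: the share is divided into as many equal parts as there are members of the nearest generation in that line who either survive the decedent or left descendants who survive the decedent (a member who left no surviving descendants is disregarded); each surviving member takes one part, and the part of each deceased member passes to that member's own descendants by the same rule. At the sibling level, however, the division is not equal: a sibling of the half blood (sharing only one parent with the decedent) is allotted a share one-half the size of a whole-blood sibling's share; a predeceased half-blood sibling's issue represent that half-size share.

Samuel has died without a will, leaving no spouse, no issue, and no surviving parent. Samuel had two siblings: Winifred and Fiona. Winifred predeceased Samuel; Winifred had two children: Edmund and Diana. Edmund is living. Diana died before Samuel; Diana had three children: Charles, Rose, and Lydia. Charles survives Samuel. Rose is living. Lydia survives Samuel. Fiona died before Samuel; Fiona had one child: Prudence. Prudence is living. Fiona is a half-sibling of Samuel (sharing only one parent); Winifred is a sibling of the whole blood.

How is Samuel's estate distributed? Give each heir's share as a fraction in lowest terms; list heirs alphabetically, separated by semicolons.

Charles 1/9; Edmund 1/3; Lydia 1/9; Prudence 1/3; Rose 1/9

No spouse, descendants, or parent survives, so the estate passes to Samuel's siblings per stirpes.
Half-blood siblings count for one-half the weight of whole-blood siblings at the initial division.
Dividing 1 in proportion to weights (total weight 3/2): Winifred (weight 1) → 2/3; Fiona (weight 1/2) → 1/3.
Winifred predeceased; the 2/3 allotted to Winifred's branch passes to Winifred's issue by representation.
The 2/3 is divided into 2 equal shares of 1/3 among Edmund, Diana.
Edmund is living and takes 1/3.
Diana predeceased; the 1/3 allotted to Diana's branch passes to Diana's issue by representation.
The 1/3 is divided into 3 equal shares of 1/9 among Charles, Rose, Lydia.
Charles is living and takes 1/9.
Rose is living and takes 1/9.
Lydia is living and takes 1/9.
Fiona predeceased; the 1/3 allotted to Fiona's branch passes to Fiona's issue by representation.
Prudence is the sole taker at this level and receives the full 1/3.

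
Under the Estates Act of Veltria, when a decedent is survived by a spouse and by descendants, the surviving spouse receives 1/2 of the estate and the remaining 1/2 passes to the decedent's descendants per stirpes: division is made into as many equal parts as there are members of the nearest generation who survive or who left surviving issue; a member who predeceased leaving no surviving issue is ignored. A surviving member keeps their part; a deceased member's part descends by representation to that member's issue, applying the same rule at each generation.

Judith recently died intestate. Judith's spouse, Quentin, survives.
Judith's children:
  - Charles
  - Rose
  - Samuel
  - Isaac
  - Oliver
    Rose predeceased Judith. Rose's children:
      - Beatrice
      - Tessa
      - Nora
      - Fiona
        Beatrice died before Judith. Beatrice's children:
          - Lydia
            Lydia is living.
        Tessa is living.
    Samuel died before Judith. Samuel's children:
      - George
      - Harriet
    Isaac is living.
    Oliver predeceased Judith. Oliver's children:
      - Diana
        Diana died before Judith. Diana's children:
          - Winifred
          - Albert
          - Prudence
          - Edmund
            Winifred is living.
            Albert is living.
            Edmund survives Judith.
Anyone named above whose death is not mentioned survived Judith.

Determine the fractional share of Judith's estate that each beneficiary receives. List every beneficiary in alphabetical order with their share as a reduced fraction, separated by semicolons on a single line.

Albert 1/40; Charles 1/10; Edmund 1/40; Fiona 1/40; George 1/20; Harriet 1/20; Isaac 1/10; Lydia 1/40; Nora 1/40; Prudence 1/40; Quentin 1/2; Tessa 1/40; Winifred 1/40

Quentin, as surviving spouse, takes 1/2.
The remaining 1/2 passes to Judith's descendants per stirpes.
The 1/2 is divided into 5 equal shares of 1/10 among Charles, Rose, Samuel, Isaac, Oliver.
Charles is living and takes 1/10.
Rose predeceased; the 1/10 allotted to Rose's branch passes to Rose's issue by representation.
The 1/10 is divided into 4 equal shares of 1/40 among Beatrice, Tessa, Nora, Fiona.
Beatrice predeceased; the 1/40 allotted to Beatrice's branch passes to Beatrice's issue by representation.
Lydia is the sole taker at this level and receives the full 1/40.
Tessa is living and takes 1/40.
Nora is living and takes 1/40.
Fiona is living and takes 1/40.
Samuel predeceased; the 1/10 allotted to Samuel's branch passes to Samuel's issue by representation.
The 1/10 is divided into 2 equal shares of 1/20 among George, Harriet.
George is living and takes 1/20.
Harriet is living and takes 1/20.
Isaac is living and takes 1/10.
Oliver predeceased; the 1/10 allotted to Oliver's branch passes to Oliver's issue by representation.
Diana's line is the sole branch at this level, so the full 1/10 passes to Diana's issue by representation.
The 1/10 is divided into 4 equal shares of 1/40 among Winifred, Albert, Prudence, Edmund.
Winifred is living and takes 1/40.
Albert is living and takes 1/40.
Prudence is living and takes 1/40.
Edmund is living and takes 1/40.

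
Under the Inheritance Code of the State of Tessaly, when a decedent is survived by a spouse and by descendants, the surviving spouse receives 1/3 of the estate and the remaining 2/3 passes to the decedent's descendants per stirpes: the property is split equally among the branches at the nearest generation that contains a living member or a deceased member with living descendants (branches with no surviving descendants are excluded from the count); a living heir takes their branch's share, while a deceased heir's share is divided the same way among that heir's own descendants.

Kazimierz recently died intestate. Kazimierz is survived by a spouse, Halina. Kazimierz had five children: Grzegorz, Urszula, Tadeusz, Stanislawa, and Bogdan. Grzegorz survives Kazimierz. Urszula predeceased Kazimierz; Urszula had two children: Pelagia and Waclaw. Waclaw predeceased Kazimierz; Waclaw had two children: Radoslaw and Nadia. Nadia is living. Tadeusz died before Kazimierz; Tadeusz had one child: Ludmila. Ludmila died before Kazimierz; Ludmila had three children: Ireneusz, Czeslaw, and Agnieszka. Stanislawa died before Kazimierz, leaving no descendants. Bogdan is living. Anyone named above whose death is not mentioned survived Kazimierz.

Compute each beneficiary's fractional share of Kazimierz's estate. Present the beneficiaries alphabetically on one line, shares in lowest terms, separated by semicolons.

Agnieszka 1/18; Bogdan 1/6; Czeslaw 1/18; Grzegorz 1/6; Halina 1/3; Ireneusz 1/18; Nadia 1/24; Pelagia 1/12; Radoslaw 1/24

Halina, as surviving spouse, takes 1/3.
The remaining 2/3 passes to Kazimierz's descendants per stirpes.
Stanislawa left no surviving issue, so that branch lapses and is disregarded.
The 2/3 is divided into 4 equal shares of 1/6 among Grzegorz, Urszula, Tadeusz, Bogdan.
Grzegorz is living and takes 1/6.
Urszula predeceased; the 1/6 allotted to Urszula's branch passes to Urszula's issue by representation.
The 1/6 is divided into 2 equal shares of 1/12 among Pelagia, Waclaw.
Pelagia is living and takes 1/12.
Waclaw predeceased; the 1/12 allotted to Waclaw's branch passes to Waclaw's issue by representation.
The 1/12 is divided into 2 equal shares of 1/24 among Radoslaw, Nadia.
Radoslaw is living and takes 1/24.
Nadia is living and takes 1/24.
Tadeusz predeceased; the 1/6 allotted to Tadeusz's branch passes to Tadeusz's issue by representation.
Ludmila's line is the sole branch at this level, so the full 1/6 passes to Ludmila's issue by representation.
The 1/6 is divided into 3 equal shares of 1/18 among Ireneusz, Czeslaw, Agnieszka.
Ireneusz is living and takes 1/18.
Czeslaw is living and takes 1/18.
Agnieszka is living and takes 1/18.
Bogdan is living and takes 1/6.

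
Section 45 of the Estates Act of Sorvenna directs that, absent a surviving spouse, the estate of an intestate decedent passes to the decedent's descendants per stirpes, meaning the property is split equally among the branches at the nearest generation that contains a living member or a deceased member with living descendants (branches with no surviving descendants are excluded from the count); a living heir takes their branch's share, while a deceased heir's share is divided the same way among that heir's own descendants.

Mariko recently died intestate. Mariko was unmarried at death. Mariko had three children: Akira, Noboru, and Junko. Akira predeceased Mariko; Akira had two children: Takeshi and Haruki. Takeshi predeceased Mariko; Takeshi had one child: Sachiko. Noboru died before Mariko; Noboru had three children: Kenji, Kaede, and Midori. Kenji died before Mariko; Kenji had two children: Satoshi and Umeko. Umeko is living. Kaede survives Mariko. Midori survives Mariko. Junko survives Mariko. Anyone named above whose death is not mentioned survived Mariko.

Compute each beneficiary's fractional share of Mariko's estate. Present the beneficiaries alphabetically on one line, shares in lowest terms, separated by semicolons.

There is no surviving spouse, so the entire estate passes to Mariko's descendants per stirpes.
The estate is divided into 3 equal shares of 1/3 among Akira, Noboru, Junko.
Akira predeceased; the 1/3 allotted to Akira's branch passes to Akira's issue by representation.
The 1/3 is divided into 2 equal shares of 1/6 among Takeshi, Haruki.
Takeshi predeceased; the 1/6 allotted to Takeshi's branch passes to Takeshi's issue by representation.
Sachiko is the sole taker at this level and receives the full 1/6.
Haruki is living and takes 1/6.
Noboru predeceased; the 1/3 allotted to Noboru's branch passes to Noboru's issue by representation.
The 1/3 is divided into 3 equal shares of 1/9 among Kenji, Kaede, Midori.
Kenji predeceased; the 1/9 allotted to Kenji's branch passes to Kenji's issue by representation.
The 1/9 is divided into 2 equal shares of 1/18 among Satoshi, Umeko.
Satoshi is living and takes 1/18.
Umeko is living and takes 1/18.
Kaede is living and takes 1/9.
Midori is living and takes 1/9.
Junko is living and takes 1/3.

Haruki 1/6; Junko 1/3; Kaede 1/9; Midori 1/9; Sachiko 1/6; Satoshi 1/18; Umeko 1/18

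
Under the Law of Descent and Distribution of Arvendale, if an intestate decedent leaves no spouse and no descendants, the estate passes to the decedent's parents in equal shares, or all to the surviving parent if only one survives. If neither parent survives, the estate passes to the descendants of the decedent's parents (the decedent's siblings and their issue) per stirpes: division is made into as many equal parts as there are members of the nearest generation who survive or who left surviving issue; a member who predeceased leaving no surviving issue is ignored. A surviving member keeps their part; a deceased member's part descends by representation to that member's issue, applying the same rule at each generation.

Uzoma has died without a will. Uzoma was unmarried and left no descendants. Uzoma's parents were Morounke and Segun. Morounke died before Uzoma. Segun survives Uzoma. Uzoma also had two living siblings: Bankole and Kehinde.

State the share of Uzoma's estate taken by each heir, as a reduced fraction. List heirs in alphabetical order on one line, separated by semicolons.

Segun 1

Only one parent, Segun, survives, so Segun takes the entire estate. The siblings take nothing because a surviving parent has priority.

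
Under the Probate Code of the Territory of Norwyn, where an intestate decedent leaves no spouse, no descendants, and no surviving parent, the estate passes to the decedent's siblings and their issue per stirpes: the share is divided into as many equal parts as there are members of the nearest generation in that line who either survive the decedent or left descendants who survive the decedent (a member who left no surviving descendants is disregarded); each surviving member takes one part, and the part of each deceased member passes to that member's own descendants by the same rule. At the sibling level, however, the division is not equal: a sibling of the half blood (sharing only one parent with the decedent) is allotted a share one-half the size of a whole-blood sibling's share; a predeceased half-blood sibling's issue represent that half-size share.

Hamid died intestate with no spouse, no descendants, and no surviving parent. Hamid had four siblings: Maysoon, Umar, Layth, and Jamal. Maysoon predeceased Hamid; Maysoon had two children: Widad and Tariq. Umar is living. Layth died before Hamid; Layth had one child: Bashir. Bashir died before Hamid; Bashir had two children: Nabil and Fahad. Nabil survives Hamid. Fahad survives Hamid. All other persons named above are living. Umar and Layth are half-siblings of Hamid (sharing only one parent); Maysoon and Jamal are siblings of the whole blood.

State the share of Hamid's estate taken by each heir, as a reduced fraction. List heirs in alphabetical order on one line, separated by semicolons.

Fahad 1/12; Jamal 1/3; Nabil 1/12; Tariq 1/6; Umar 1/6; Widad 1/6

No spouse, descendants, or parent survives, so the estate passes to Hamid's siblings per stirpes.
Half-blood siblings count for one-half the weight of whole-blood siblings at the initial division.
Dividing 1 in proportion to weights (total weight 3): Maysoon (weight 1) → 1/3; Umar (weight 1/2) → 1/6; Layth (weight 1/2) → 1/6; Jamal (weight 1) → 1/3.
Maysoon predeceased; the 1/3 allotted to Maysoon's branch passes to Maysoon's issue by representation.
The 1/3 is divided into 2 equal shares of 1/6 among Widad, Tariq.
Widad is living and takes 1/6.
Tariq is living and takes 1/6.
Umar is living and takes 1/6.
Layth predeceased; the 1/6 allotted to Layth's branch passes to Layth's issue by representation.
Bashir's line is the sole branch at this level, so the full 1/6 passes to Bashir's issue by representation.
The 1/6 is divided into 2 equal shares of 1/12 among Nabil, Fahad.
Nabil is living and takes 1/12.
Fahad is living and takes 1/12.
Jamal is living and takes 1/3.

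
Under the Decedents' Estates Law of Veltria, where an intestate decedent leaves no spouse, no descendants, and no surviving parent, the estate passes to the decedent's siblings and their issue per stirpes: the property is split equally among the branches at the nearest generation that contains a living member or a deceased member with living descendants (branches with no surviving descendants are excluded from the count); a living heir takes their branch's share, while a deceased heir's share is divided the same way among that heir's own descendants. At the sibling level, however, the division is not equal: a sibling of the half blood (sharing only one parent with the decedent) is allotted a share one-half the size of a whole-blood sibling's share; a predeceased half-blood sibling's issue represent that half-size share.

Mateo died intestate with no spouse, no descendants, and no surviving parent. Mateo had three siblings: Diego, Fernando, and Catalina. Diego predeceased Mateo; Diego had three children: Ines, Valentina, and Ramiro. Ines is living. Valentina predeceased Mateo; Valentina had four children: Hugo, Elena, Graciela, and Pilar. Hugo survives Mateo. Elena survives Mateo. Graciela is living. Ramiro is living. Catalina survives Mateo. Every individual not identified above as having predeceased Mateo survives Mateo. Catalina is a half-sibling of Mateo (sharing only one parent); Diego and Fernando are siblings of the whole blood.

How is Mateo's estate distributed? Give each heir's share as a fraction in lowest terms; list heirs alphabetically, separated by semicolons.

No spouse, descendants, or parent survives, so the estate passes to Mateo's siblings per stirpes.
Half-blood siblings count for one-half the weight of whole-blood siblings at the initial division.
Dividing 1 in proportion to weights (total weight 5/2): Diego (weight 1) → 2/5; Fernando (weight 1) → 2/5; Catalina (weight 1/2) → 1/5.
Diego predeceased; the 2/5 allotted to Diego's branch passes to Diego's issue by representation.
The 2/5 is divided into 3 equal shares of 2/15 among Ines, Valentina, Ramiro.
Ines is living and takes 2/15.
Valentina predeceased; the 2/15 allotted to Valentina's branch passes to Valentina's issue by representation.
The 2/15 is divided into 4 equal shares of 1/30 among Hugo, Elena, Graciela, Pilar.
Hugo is living and takes 1/30.
Elena is living and takes 1/30.
Graciela is living and takes 1/30.
Pilar is living and takes 1/30.
Ramiro is living and takes 2/15.
Fernando is living and takes 2/5.
Catalina is living and takes 1/5.

Catalina 1/5; Elena 1/30; Fernando 2/5; Graciela 1/30; Hugo 1/30; Ines 2/15; Pilar 1/30; Ramiro 2/15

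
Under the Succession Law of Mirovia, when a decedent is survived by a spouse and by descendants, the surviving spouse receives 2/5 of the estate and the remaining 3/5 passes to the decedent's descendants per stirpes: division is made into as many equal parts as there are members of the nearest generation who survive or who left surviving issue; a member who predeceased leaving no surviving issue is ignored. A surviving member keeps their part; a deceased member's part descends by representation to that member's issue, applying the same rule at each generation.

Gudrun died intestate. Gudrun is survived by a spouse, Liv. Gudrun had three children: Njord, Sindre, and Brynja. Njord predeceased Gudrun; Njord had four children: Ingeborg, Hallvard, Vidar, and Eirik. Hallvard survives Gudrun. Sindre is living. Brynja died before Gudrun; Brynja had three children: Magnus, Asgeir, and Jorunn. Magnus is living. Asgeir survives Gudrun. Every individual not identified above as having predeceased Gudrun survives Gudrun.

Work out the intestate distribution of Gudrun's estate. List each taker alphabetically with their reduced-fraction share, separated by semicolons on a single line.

Liv, as surviving spouse, takes 2/5.
The remaining 3/5 passes to Gudrun's descendants per stirpes.
The 3/5 is divided into 3 equal shares of 1/5 among Njord, Sindre, Brynja.
Njord predeceased; the 1/5 allotted to Njord's branch passes to Njord's issue by representation.
The 1/5 is divided into 4 equal shares of 1/20 among Ingeborg, Hallvard, Vidar, Eirik.
Ingeborg is living and takes 1/20.
Hallvard is living and takes 1/20.
Vidar is living and takes 1/20.
Eirik is living and takes 1/20.
Sindre is living and takes 1/5.
Brynja predeceased; the 1/5 allotted to Brynja's branch passes to Brynja's issue by representation.
The 1/5 is divided into 3 equal shares of 1/15 among Magnus, Asgeir, Jorunn.
Magnus is living and takes 1/15.
Asgeir is living and takes 1/15.
Jorunn is living and takes 1/15.

Asgeir 1/15; Eirik 1/20; Hallvard 1/20; Ingeborg 1/20; Jorunn 1/15; Liv 2/5; Magnus 1/15; Sindre 1/5; Vidar 1/20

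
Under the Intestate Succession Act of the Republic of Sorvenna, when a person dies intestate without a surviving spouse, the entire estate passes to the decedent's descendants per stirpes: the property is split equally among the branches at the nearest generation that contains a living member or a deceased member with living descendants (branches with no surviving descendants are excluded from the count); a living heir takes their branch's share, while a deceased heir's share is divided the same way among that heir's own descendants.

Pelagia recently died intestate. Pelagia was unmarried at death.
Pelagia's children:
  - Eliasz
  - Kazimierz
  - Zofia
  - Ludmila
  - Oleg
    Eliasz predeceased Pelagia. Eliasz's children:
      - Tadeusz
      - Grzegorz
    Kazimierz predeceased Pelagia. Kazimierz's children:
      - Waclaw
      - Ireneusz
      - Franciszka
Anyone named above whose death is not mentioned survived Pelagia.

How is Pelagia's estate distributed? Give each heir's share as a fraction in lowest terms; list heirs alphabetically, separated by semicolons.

Franciszka 1/15; Grzegorz 1/10; Ireneusz 1/15; Ludmila 1/5; Oleg 1/5; Tadeusz 1/10; Waclaw 1/15; Zofia 1/5

There is no surviving spouse, so the entire estate passes to Pelagia's descendants per stirpes.
The estate is divided into 5 equal shares of 1/5 among Eliasz, Kazimierz, Zofia, Ludmila, Oleg.
Eliasz predeceased; the 1/5 allotted to Eliasz's branch passes to Eliasz's issue by representation.
The 1/5 is divided into 2 equal shares of 1/10 among Tadeusz, Grzegorz.
Tadeusz is living and takes 1/10.
Grzegorz is living and takes 1/10.
Kazimierz predeceased; the 1/5 allotted to Kazimierz's branch passes to Kazimierz's issue by representation.
The 1/5 is divided into 3 equal shares of 1/15 among Waclaw, Ireneusz, Franciszka.
Waclaw is living and takes 1/15.
Ireneusz is living and takes 1/15.
Franciszka is living and takes 1/15.
Zofia is living and takes 1/5.
Ludmila is living and takes 1/5.
Oleg is living and takes 1/5.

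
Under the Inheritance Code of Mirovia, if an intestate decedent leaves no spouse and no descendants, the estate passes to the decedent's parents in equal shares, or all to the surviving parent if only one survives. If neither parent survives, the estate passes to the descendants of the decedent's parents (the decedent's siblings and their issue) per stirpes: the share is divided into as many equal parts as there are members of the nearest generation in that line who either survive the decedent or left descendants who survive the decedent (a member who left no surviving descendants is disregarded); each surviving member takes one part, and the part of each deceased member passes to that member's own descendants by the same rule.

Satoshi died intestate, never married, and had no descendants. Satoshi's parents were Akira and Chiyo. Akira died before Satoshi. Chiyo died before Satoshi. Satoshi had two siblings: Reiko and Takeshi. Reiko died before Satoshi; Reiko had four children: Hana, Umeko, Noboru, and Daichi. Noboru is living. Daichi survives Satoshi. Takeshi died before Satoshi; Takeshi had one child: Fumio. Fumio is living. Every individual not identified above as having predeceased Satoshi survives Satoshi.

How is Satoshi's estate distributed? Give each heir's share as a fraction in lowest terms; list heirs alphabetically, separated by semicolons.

Daichi 1/8; Fumio 1/2; Hana 1/8; Noboru 1/8; Umeko 1/8

Neither parent survives and there are no descendants, so the estate passes to Satoshi's siblings and their issue per stirpes.
The estate is divided into 2 equal shares of 1/2 among Reiko, Takeshi.
Reiko predeceased; the 1/2 allotted to Reiko's branch passes to Reiko's issue by representation.
The 1/2 is divided into 4 equal shares of 1/8 among Hana, Umeko, Noboru, Daichi.
Hana is living and takes 1/8.
Umeko is living and takes 1/8.
Noboru is living and takes 1/8.
Daichi is living and takes 1/8.
Takeshi predeceased; the 1/2 allotted to Takeshi's branch passes to Takeshi's issue by representation.
Fumio is the sole taker at this level and receives the full 1/2.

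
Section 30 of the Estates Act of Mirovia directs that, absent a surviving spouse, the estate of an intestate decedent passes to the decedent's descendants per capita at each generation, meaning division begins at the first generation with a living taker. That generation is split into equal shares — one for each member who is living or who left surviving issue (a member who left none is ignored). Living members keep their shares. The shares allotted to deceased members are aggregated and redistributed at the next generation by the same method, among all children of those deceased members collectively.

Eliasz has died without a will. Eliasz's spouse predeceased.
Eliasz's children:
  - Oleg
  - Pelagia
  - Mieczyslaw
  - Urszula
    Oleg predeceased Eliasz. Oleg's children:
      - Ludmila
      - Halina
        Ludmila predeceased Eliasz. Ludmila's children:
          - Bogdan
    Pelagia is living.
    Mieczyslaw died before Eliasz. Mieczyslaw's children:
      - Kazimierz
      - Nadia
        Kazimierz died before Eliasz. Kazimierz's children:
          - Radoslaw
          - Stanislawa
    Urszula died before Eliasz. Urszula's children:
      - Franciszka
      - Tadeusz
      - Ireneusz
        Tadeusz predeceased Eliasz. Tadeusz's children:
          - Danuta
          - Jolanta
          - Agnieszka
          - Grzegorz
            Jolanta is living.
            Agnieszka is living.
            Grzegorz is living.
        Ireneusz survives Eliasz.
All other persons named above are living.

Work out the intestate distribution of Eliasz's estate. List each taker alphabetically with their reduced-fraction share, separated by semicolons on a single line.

There is no surviving spouse, so the entire estate passes to Eliasz's descendants per capita at each generation.
At generation 1 (Oleg, Pelagia, Mieczyslaw, Urszula) there are 4 shares of (1)/4 = 1/4 each.
Living: Pelagia — each takes 1/4.
Deceased: Oleg, Mieczyslaw, and Urszula. Their combined 3/4 is pooled and carried to generation 2.
At generation 2 (Ludmila, Halina, Kazimierz, Nadia, Franciszka, Tadeusz, Ireneusz) there are 7 shares of (3/4)/7 = 3/28 each.
Living: Halina, Nadia, Franciszka, and Ireneusz — each takes 3/28.
Deceased: Ludmila, Kazimierz, and Tadeusz. Their combined 9/28 is pooled and carried to generation 3.
At generation 3 (Bogdan, Radoslaw, Stanislawa, Danuta, Jolanta, Agnieszka, Grzegorz) there are 7 shares of (9/28)/7 = 9/196 each.
Living: Bogdan, Radoslaw, Stanislawa, Danuta, Jolanta, Agnieszka, and Grzegorz — each takes 9/196.

Agnieszka 9/196; Bogdan 9/196; Danuta 9/196; Franciszka 3/28; Grzegorz 9/196; Halina 3/28; Ireneusz 3/28; Jolanta 9/196; Nadia 3/28; Pelagia 1/4; Radoslaw 9/196; Stanislawa 9/196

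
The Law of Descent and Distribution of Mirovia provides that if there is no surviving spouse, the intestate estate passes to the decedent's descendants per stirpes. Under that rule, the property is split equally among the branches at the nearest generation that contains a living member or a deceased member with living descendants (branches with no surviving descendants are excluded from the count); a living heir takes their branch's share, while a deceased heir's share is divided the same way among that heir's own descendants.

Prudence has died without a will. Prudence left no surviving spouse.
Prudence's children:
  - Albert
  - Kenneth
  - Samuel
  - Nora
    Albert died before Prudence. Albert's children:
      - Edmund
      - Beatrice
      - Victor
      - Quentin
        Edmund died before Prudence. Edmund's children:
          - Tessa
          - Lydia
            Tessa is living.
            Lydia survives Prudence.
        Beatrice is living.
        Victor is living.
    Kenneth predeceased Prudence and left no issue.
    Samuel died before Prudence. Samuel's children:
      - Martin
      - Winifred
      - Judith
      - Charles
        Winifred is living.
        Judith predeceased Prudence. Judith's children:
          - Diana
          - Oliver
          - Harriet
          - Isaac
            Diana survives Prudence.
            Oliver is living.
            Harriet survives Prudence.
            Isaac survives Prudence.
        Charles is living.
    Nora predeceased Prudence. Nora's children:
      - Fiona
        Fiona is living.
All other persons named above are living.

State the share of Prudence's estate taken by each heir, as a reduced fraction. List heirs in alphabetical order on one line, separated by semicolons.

There is no surviving spouse, so the entire estate passes to Prudence's descendants per stirpes.
Kenneth left no surviving issue, so that branch lapses and is disregarded.
The estate is divided into 3 equal shares of 1/3 among Albert, Samuel, Nora.
Albert predeceased; the 1/3 allotted to Albert's branch passes to Albert's issue by representation.
The 1/3 is divided into 4 equal shares of 1/12 among Edmund, Beatrice, Victor, Quentin.
Edmund predeceased; the 1/12 allotted to Edmund's branch passes to Edmund's issue by representation.
The 1/12 is divided into 2 equal shares of 1/24 among Tessa, Lydia.
Tessa is living and takes 1/24.
Lydia is living and takes 1/24.
Beatrice is living and takes 1/12.
Victor is living and takes 1/12.
Quentin is living and takes 1/12.
Samuel predeceased; the 1/3 allotted to Samuel's branch passes to Samuel's issue by representation.
The 1/3 is divided into 4 equal shares of 1/12 among Martin, Winifred, Judith, Charles.
Martin is living and takes 1/12.
Winifred is living and takes 1/12.
Judith predeceased; the 1/12 allotted to Judith's branch passes to Judith's issue by representation.
The 1/12 is divided into 4 equal shares of 1/48 among Diana, Oliver, Harriet, Isaac.
Diana is living and takes 1/48.
Oliver is living and takes 1/48.
Harriet is living and takes 1/48.
Isaac is living and takes 1/48.
Charles is living and takes 1/12.
Nora predeceased; the 1/3 allotted to Nora's branch passes to Nora's issue by representation.
Fiona is the sole taker at this level and receives the full 1/3.

Beatrice 1/12; Charles 1/12; Diana 1/48; Fiona 1/3; Harriet 1/48; Isaac 1/48; Lydia 1/24; Martin 1/12; Oliver 1/48; Quentin 1/12; Tessa 1/24; Victor 1/12; Winifred 1/12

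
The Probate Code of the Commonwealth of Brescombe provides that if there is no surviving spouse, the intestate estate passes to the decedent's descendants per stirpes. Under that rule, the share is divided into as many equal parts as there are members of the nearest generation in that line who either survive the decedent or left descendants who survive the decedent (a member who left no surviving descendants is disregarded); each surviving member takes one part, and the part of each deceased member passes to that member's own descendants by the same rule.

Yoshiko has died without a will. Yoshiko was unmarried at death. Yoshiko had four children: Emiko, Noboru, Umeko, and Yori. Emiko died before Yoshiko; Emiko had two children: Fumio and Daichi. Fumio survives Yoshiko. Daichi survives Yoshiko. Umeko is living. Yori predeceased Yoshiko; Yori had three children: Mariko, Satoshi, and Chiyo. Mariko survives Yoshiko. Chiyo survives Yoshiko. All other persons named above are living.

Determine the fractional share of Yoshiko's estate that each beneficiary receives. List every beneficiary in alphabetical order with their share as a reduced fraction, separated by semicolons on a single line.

There is no surviving spouse, so the entire estate passes to Yoshiko's descendants per stirpes.
The estate is divided into 4 equal shares of 1/4 among Emiko, Noboru, Umeko, Yori.
Emiko predeceased; the 1/4 allotted to Emiko's branch passes to Emiko's issue by representation.
The 1/4 is divided into 2 equal shares of 1/8 among Fumio, Daichi.
Fumio is living and takes 1/8.
Daichi is living and takes 1/8.
Noboru is living and takes 1/4.
Umeko is living and takes 1/4.
Yori predeceased; the 1/4 allotted to Yori's branch passes to Yori's issue by representation.
The 1/4 is divided into 3 equal shares of 1/12 among Mariko, Satoshi, Chiyo.
Mariko is living and takes 1/12.
Satoshi is living and takes 1/12.
Chiyo is living and takes 1/12.

Chiyo 1/12; Daichi 1/8; Fumio 1/8; Mariko 1/12; Noboru 1/4; Satoshi 1/12; Umeko 1/4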